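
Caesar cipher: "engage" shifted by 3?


Word: "engage"
Shift: 3
Each letter → (letter + shift) mod 26:
  'e' (4) + 3 = 7 → 'h'
  'n' (13) + 3 = 16 → 'q'
  'g' (6) + 3 = 9 → 'j'
  'a' (0) + 3 = 3 → 'd'
  'g' (6) + 3 = 9 → 'j'
  'e' (4) + 3 = 7 → 'h'
Result = "hqjdjh"


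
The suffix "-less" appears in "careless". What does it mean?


Suffix: -less
Example: careless = care + -less
Meaning = without


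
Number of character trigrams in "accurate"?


Word: "accurate" (length 8)
Number of 3-grams = length - 3 + 1 = 8 - 3 + 1
= 6


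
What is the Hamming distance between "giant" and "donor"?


Comparing character by character (same length = 5):
  Pos 0: 'g' vs 'd' !=
  Pos 1: 'i' vs 'o' !=
  Pos 2: 'a' vs 'n' !=
  Pos 3: 'n' vs 'o' !=
  Pos 4: 't' vs 'r' !=
Hamming distance = 5


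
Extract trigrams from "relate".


Word: "relate" (length 6)
Number of trigrams = 6 - 3 + 1 = 4
  Position 0: "rel"
  Position 1: "ela"
  Position 2: "lat"
  Position 3: "ate"
Trigrams = "rel", "ela", "lat", "ate"


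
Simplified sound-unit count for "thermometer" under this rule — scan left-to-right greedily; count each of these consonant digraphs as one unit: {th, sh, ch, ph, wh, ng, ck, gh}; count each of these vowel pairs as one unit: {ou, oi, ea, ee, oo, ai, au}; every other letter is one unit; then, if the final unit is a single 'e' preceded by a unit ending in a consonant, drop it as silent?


Word: "thermometer" (11 letters)
Left-to-right scan:
  1. 'th' (digraph)
  2. 'e' (letter)
  3. 'r' (letter)
  4. 'm' (letter)
  5. 'o' (letter)
  6. 'm' (letter)
  7. 'e' (letter)
  8. 't' (letter)
  9. 'e' (letter)
  10. 'r' (letter)
Units from scan: 10
Sound units = 10 units


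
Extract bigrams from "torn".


Word: "torn" (length 4)
Number of bigrams = 4 - 2 + 1 = 3
  Position 0: "to"
  Position 1: "or"
  Position 2: "rn"
Bigrams = "to", "or", "rn"


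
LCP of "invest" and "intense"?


Word 1: "invest"
Word 2: "intense"
Comparing from start:
  Pos 0: 'i' == 'i'
  Pos 1: 'n' == 'n'
  Pos 2: 'v' != 't' (stop)
LCP = "in" (length 2)


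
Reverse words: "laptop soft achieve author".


Original: "laptop soft achieve author"
Words (1..n): laptop | soft | achieve | author
Reversed (n..1): author | achieve | soft | laptop
Result = "author achieve soft laptop"


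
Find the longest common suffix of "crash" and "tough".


Word 1: "crash"
Word 2: "tough"
Comparing from end:
  Pos -1: 'h' == 'h'
  Pos -2: 's' != 'g' (stop)
LCS = "h" (length 1)


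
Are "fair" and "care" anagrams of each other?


Word 1: "fair" → sorted: afir
Word 2: "care" → sorted: acer
Same letters? afir != acer
Anagram = No


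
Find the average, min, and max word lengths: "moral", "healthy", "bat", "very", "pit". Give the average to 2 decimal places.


Lengths: "moral"=5, "healthy"=7, "bat"=3, "very"=4, "pit"=3
Sum = 22, Count = 5
Average = 22/5 = 4.40
= avg=4.40, min=3, max=7


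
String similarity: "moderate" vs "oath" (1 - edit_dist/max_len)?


Word 1: "moderate" (length 8)
Word 2: "oath" (length 4)
One optimal edit sequence:
  1. delete 'm'  (+1)
  2. keep 'o'
  3. delete 'd'  (+1)
  4. delete 'e'  (+1)
  5. delete 'r'  (+1)
  6. keep 'a'
  7. keep 't'
  8. substitute 'e' -> 'h'  (+1)
Edit distance = 5
Max length = max(8, 4) = 8
Similarity = 1 - 5/8
= 0.3750


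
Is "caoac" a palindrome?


Word: "caoac"
Reversed: "caoac"
Forward == Backward? caoac == caoac
Palindrome = Yes


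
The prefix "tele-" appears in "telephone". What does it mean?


Prefix: tele-
As in: telephone -> tele- + phone
Meaning = distant


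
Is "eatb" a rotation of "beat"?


Word: "beat", Candidate: "eatb"
Method: check if candidate is substring of word+word
"beatbeat" contains "eatb"? Yes
Is rotation = Yes


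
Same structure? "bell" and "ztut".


Pattern of "bell": [0, 1, 2, 2]
Pattern of "ztut": [0, 1, 2, 1]
Patterns do not match
Same pattern = No


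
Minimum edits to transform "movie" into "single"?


Word 1: "movie" (length 5)
Word 2: "single" (length 6)
One optimal edit sequence (insert/delete/substitute each cost 1):
  1. insert 's'  (+1)
  2. substitute 'm' -> 'i'  (+1)
  3. substitute 'o' -> 'n'  (+1)
  4. substitute 'v' -> 'g'  (+1)
  5. substitute 'i' -> 'l'  (+1)
  6. keep 'e'
Total edit operations: 5
Edit distance = 5


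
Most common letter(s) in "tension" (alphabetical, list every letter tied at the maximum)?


Word: "tension"
Letter counts:
  'e': 1
  'i': 1
  'n': 2
  'o': 1
  's': 1
  't': 1
Maximum count = 2
Most frequent = 'n' (2 times each)


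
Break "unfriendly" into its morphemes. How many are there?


Word: "unfriendly"
Morphemes: un- | friend | -ly
Each morpheme carries meaning
= 3 morphemes


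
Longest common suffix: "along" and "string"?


Word 1: "along"
Word 2: "string"
Comparing from end:
  Pos -1: 'g' == 'g'
  Pos -2: 'n' == 'n'
  Pos -3: 'o' != 'i' (stop)
LCS = "ng" (length 2)


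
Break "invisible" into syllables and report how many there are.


Word: "invisible"
Syllable breakdown: in | vis | i | ble
Counting: 4 parts
= 4 syllables


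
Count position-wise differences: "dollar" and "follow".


Comparing character by character (same length = 6):
  Pos 0: 'd' vs 'f' !=
  Pos 1: 'o' vs 'o' =
  Pos 2: 'l' vs 'l' =
  Pos 3: 'l' vs 'l' =
  Pos 4: 'a' vs 'o' !=
  Pos 5: 'r' vs 'w' !=
Hamming distance = 3


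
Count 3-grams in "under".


Word: "under" (length 5)
Number of 3-grams = length - 3 + 1 = 5 - 3 + 1
= 3


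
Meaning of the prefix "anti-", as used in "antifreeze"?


Prefix: anti-
Example: antifreeze (anti- + freeze)
Meaning = against


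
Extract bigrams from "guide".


Word: "guide" (length 5)
Number of bigrams = 5 - 2 + 1 = 4
  Position 0: "gu"
  Position 1: "ui"
  Position 2: "id"
  Position 3: "de"
Bigrams = "gu", "ui", "id", "de"


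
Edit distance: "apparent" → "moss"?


Word 1: "apparent" (length 8)
Word 2: "moss" (length 4)
One optimal edit sequence (insert/delete/substitute each cost 1):
  1. delete 'a'  (+1)
  2. delete 'p'  (+1)
  3. delete 'p'  (+1)
  4. delete 'a'  (+1)
  5. substitute 'r' -> 'm'  (+1)
  6. substitute 'e' -> 'o'  (+1)
  7. substitute 'n' -> 's'  (+1)
  8. substitute 't' -> 's'  (+1)
Total edit operations: 8
Edit distance = 8


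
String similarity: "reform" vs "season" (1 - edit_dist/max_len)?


Word 1: "reform" (length 6)
Word 2: "season" (length 6)
One optimal edit sequence:
  1. substitute 'r' -> 's'  (+1)
  2. keep 'e'
  3. substitute 'f' -> 'a'  (+1)
  4. substitute 'o' -> 's'  (+1)
  5. substitute 'r' -> 'o'  (+1)
  6. substitute 'm' -> 'n'  (+1)
Edit distance = 5
Max length = max(6, 6) = 6
Similarity = 1 - 5/6
= 0.1667


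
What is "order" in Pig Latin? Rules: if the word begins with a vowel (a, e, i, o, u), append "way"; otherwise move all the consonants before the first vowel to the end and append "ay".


Word: "order"
Starts with vowel → add 'way'
Pig Latin = "orderway"


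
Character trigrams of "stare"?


Word: "stare" (length 5)
Number of trigrams = 5 - 3 + 1 = 3
  Position 0: "sta"
  Position 1: "tar"
  Position 2: "are"
Trigrams = "sta", "tar", "are"


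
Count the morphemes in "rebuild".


Word: "rebuild"
Morphemes: re- | build
Each morpheme carries meaning
= 2 morphemes


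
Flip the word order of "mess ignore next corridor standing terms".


Original: "mess ignore next corridor standing terms"
Words (1..n): mess | ignore | next | corridor | standing | terms
Reversed (n..1): terms | standing | corridor | next | ignore | mess
Result = "terms standing corridor next ignore mess"


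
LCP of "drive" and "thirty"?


Word 1: "drive"
Word 2: "thirty"
Comparing from start:
  Pos 0: 'd' != 't' (stop)
LCP = "" (length 0)


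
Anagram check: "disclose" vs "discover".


Word 1: "disclose" → sorted: cdeiloss
Word 2: "discover" → sorted: cdeiorsv
Same letters? cdeiloss != cdeiorsv
Anagram = No


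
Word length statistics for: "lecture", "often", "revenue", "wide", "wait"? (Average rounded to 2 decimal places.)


Lengths: "lecture"=7, "often"=5, "revenue"=7, "wide"=4, "wait"=4
Sum = 27, Count = 5
Average = 27/5 = 5.40
= avg=5.40, min=4, max=7


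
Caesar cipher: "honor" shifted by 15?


Word: "honor"
Shift: 15
Each letter → (letter + shift) mod 26:
  'h' (7) + 15 = 22 → 'w'
  'o' (14) + 15 = 3 → 'd'
  'n' (13) + 15 = 2 → 'c'
  'o' (14) + 15 = 3 → 'd'
  'r' (17) + 15 = 6 → 'g'
Result = "wdcdg"


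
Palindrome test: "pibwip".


Word: "pibwip"
Reversed: "piwbip"
Forward == Backward? pibwip != piwbip
Palindrome = No


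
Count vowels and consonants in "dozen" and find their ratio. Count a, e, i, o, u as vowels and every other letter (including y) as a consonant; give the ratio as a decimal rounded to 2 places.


Word: "dozen"
Vowels (a,e,i,o,u): 2
Consonants: 3
Ratio = 2/3
= 0.67


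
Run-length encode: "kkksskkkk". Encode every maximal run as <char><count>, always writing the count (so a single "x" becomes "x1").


String: "kkksskkkk"
Scanning for consecutive runs:
  'k' x 3
  's' x 2
  'k' x 4
RLE = "k3s2k4"


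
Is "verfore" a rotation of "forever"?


Word: "forever", Candidate: "verfore"
Method: check if candidate is substring of word+word
"foreverforever" contains "verfore"? Yes
Is rotation = Yes


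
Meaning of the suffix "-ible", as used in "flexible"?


Suffix: -ible
As in: flexible -> flex + -ible
Meaning = capable of


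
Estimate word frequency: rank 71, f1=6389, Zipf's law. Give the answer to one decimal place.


Zipf's law: f(r) = f(1) / r
f(1) = 6389
f(71) = 6389 / 71
= 90.0 occurrences


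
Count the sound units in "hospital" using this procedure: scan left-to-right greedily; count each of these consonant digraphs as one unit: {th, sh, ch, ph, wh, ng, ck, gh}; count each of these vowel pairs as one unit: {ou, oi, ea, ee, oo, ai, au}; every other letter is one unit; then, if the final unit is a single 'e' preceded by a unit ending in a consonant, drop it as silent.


Word: "hospital" (8 letters)
Left-to-right scan:
  [1] 'h' (letter)
  [2] 'o' (letter)
  [3] 's' (letter)
  [4] 'p' (letter)
  [5] 'i' (letter)
  [6] 't' (letter)
  [7] 'a' (letter)
  [8] 'l' (letter)
Units from scan: 8
Sound units = 8 units


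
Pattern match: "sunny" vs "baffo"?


Pattern of "sunny": [0, 1, 2, 2, 3]
Pattern of "baffo": [0, 1, 2, 2, 3]
Patterns match
Same pattern = Yes


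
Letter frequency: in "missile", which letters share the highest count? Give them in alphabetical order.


Word: "missile"
Letter counts:
  'e': 1
  'i': 2
  'l': 1
  'm': 1
  's': 2
Maximum count = 2
Most frequent = 'i', 's' (2 times each)


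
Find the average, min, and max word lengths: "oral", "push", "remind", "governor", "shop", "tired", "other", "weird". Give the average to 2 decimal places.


Lengths: "oral"=4, "push"=4, "remind"=6, "governor"=8, "shop"=4, "tired"=5, "other"=5, "weird"=5
Sum = 41, Count = 8
Average = 41/8 = 5.13
= avg=5.13, min=4, max=8


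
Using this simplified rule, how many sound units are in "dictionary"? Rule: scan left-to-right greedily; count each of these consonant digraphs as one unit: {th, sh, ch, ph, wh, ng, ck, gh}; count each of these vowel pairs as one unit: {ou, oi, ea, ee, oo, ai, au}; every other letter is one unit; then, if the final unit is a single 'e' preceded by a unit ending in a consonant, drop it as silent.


Word: "dictionary" (10 letters)
Left-to-right scan:
  [1] 'd' (letter)
  [2] 'i' (letter)
  [3] 'c' (letter)
  [4] 't' (letter)
  [5] 'i' (letter)
  [6] 'o' (letter)
  [7] 'n' (letter)
  [8] 'a' (letter)
  [9] 'r' (letter)
  [10] 'y' (letter)
Units from scan: 10
Sound units = 10 units


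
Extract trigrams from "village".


Word: "village" (length 7)
Number of trigrams = 7 - 3 + 1 = 5
  Position 0: "vil"
  Position 1: "ill"
  Position 2: "lla"
  Position 3: "lag"
  Position 4: "age"
Trigrams = "vil", "ill", "lla", "lag", "age"


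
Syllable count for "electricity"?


Word: "electricity"
Syllable breakdown: e-lec-tric-i-ty
Counting: 5 parts
= 5 syllables


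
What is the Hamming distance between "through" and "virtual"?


Comparing character by character (same length = 7):
  Pos 0: 't' vs 'v' !=
  Pos 1: 'h' vs 'i' !=
  Pos 2: 'r' vs 'r' =
  Pos 3: 'o' vs 't' !=
  Pos 4: 'u' vs 'u' =
  Pos 5: 'g' vs 'a' !=
  Pos 6: 'h' vs 'l' !=
Hamming distance = 5


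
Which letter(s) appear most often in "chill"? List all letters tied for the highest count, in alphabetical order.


Word: "chill"
Letter counts:
  'c': 1
  'h': 1
  'i': 1
  'l': 2
Maximum count = 2
Most frequent = 'l' (2 times each)


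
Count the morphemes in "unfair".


Word: "unfair"
Morphemes: un- / fair
Each morpheme carries meaning
= 2 morphemes


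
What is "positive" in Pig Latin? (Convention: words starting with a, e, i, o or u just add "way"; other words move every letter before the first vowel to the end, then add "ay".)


Word: "positive"
Starts with consonant(s) → move to end, add 'ay'
Consonant cluster: "p"
Pig Latin = "ositivepay"


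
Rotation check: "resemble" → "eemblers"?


Word: "resemble", Candidate: "eemblers"
Method: check if candidate is substring of word+word
"resembleresemble" contains "eemblers"? No
Is rotation = No


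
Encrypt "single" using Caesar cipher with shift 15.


Word: "single"
Shift: 15
Each letter → (letter + shift) mod 26:
  's' (18) + 15 = 7 → 'h'
  'i' (8) + 15 = 23 → 'x'
  'n' (13) + 15 = 2 → 'c'
  'g' (6) + 15 = 21 → 'v'
  'l' (11) + 15 = 0 → 'a'
  'e' (4) + 15 = 19 → 't'
Result = "hxcvat"


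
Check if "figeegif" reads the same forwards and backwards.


Word: "figeegif"
Reversed: "figeegif"
Forward == Backward? figeegif == figeegif
Palindrome = Yes


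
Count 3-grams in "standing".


Word: "standing" (length 8)
Number of 3-grams = length - 3 + 1 = 8 - 3 + 1
= 6


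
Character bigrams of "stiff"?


Word: "stiff" (length 5)
Number of bigrams = 5 - 2 + 1 = 4
  Position 0: "st"
  Position 1: "ti"
  Position 2: "if"
  Position 3: "ff"
Bigrams = "st", "ti", "if", "ff"


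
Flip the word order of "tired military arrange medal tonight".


Original: "tired military arrange medal tonight"
Words (1..n): tired | military | arrange | medal | tonight
Reversed (n..1): tonight | medal | arrange | military | tired
Result = "tonight medal arrange military tired"


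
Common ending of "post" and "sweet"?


Word 1: "post"
Word 2: "sweet"
Comparing from end:
  Pos -1: 't' == 't'
  Pos -2: 's' != 'e' (stop)
LCS = "t" (length 1)


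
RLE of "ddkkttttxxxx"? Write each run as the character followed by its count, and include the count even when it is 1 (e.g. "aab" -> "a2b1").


String: "ddkkttttxxxx"
Scanning for consecutive runs:
  'd' x 2
  'k' x 2
  't' x 4
  'x' x 4
RLE = "d2k2t4x4"


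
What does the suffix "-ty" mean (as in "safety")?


Suffix: -ty
As in: safety -> safe + -ty
Meaning = quality of


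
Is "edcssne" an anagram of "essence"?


Word 1: "essence" → sorted: ceeenss
Word 2: "edcssne" → sorted: cdeenss
Same letters? ceeenss != cdeenss
Anagram = No


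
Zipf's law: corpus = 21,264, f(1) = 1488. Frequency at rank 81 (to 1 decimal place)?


Zipf's law: f(r) = f(1) / r
f(1) = 1488
f(81) = 1488 / 81
= 18.4 occurrences


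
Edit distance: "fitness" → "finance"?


Word 1: "fitness" (length 7)
Word 2: "finance" (length 7)
One optimal edit sequence (insert/delete/substitute each cost 1):
  1. keep 'f'
  2. keep 'i'
  3. substitute 't' -> 'n'  (+1)
  4. substitute 'n' -> 'a'  (+1)
  5. substitute 'e' -> 'n'  (+1)
  6. substitute 's' -> 'c'  (+1)
  7. substitute 's' -> 'e'  (+1)
Total edit operations: 5
Edit distance = 5


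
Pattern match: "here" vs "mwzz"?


Pattern of "here": [0, 1, 2, 1]
Pattern of "mwzz": [0, 1, 2, 2]
Patterns do not match
Same pattern = No


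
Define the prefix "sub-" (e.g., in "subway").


Prefix: sub-
As in: subway -> sub- + way
Meaning = under / below


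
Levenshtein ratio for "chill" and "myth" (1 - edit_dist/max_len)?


Word 1: "chill" (length 5)
Word 2: "myth" (length 4)
One optimal edit sequence:
  1. delete 'c'  (+1)
  2. substitute 'h' -> 'm'  (+1)
  3. substitute 'i' -> 'y'  (+1)
  4. substitute 'l' -> 't'  (+1)
  5. substitute 'l' -> 'h'  (+1)
Edit distance = 5
Max length = max(5, 4) = 5
Similarity = 1 - 5/5
= 0.0000


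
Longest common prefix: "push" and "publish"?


Word 1: "push"
Word 2: "publish"
Comparing from start:
  Pos 0: 'p' == 'p'
  Pos 1: 'u' == 'u'
  Pos 2: 's' != 'b' (stop)
LCP = "pu" (length 2)


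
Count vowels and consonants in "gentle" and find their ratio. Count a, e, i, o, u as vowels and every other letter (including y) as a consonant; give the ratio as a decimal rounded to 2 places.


Word: "gentle"
Vowels (a,e,i,o,u): 2
Consonants: 4
Ratio = 2/4
= 0.50


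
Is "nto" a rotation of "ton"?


Word: "ton", Candidate: "nto"
Method: check if candidate is substring of word+word
"tonton" contains "nto"? Yes
Is rotation = Yes


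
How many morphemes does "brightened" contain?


Word: "brightened"
Morphemes: bright | -en | -ed
Each morpheme carries meaning
= 3 morphemes


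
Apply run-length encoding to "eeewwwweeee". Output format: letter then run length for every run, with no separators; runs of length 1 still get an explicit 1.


String: "eeewwwweeee"
Scanning for consecutive runs:
  'e' x 3
  'w' x 4
  'e' x 4
RLE = "e3w4e4"


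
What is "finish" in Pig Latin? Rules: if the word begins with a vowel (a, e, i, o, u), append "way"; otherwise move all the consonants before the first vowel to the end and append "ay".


Word: "finish"
Starts with consonant(s) → move to end, add 'ay'
Consonant cluster: "f"
Pig Latin = "inishfay"


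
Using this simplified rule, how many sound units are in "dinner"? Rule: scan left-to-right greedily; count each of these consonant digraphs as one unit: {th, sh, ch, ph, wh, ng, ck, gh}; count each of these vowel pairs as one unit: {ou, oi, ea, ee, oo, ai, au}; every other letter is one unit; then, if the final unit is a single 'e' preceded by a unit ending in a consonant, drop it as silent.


Word: "dinner" (6 letters)
Left-to-right scan:
  1. 'd' (letter)
  2. 'i' (letter)
  3. 'n' (letter)
  4. 'n' (letter)
  5. 'e' (letter)
  6. 'r' (letter)
Units from scan: 6
Sound units = 6 units


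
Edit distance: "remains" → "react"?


Word 1: "remains" (length 7)
Word 2: "react" (length 5)
One optimal edit sequence (insert/delete/substitute each cost 1):
  1. keep 'r'
  2. keep 'e'
  3. delete 'm'  (+1)
  4. keep 'a'
  5. delete 'i'  (+1)
  6. substitute 'n' -> 'c'  (+1)
  7. substitute 's' -> 't'  (+1)
Total edit operations: 4
Edit distance = 4


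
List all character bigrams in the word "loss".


Word: "loss" (length 4)
Number of bigrams = 4 - 2 + 1 = 3
  Position 0: "lo"
  Position 1: "os"
  Position 2: "ss"
Bigrams = "lo", "os", "ss"


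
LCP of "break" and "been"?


Word 1: "break"
Word 2: "been"
Comparing from start:
  Pos 0: 'b' == 'b'
  Pos 1: 'r' != 'e' (stop)
LCP = "b" (length 1)


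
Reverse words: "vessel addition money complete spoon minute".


Original: "vessel addition money complete spoon minute"
Words (1..n): vessel | addition | money | complete | spoon | minute
Reversed (n..1): minute | spoon | complete | money | addition | vessel
Result = "minute spoon complete money addition vessel"


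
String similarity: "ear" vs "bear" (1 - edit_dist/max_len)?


Word 1: "ear" (length 3)
Word 2: "bear" (length 4)
One optimal edit sequence:
  1. insert 'b'  (+1)
  2. keep 'e'
  3. keep 'a'
  4. keep 'r'
Edit distance = 1
Max length = max(3, 4) = 4
Similarity = 1 - 1/4
= 0.7500


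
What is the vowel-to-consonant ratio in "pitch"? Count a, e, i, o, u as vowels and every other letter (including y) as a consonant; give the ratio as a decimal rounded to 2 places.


Word: "pitch"
Vowels (a,e,i,o,u): 1
Consonants: 4
Ratio = 1/4
= 0.25


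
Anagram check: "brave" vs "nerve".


Word 1: "brave" → sorted: aberv
Word 2: "nerve" → sorted: eenrv
Same letters? aberv != eenrv
Anagram = No


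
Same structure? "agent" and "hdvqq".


Pattern of "agent": [0, 1, 2, 3, 4]
Pattern of "hdvqq": [0, 1, 2, 3, 3]
Patterns do not match
Same pattern = No


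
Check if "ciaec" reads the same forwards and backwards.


Word: "ciaec"
Reversed: "ceaic"
Forward == Backward? ciaec != ceaic
Palindrome = No


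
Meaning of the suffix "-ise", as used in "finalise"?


Suffix: -ise
Example: finalise (final + -ise)
Meaning = to make


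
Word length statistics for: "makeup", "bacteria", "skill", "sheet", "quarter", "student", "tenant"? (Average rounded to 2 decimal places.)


Lengths: "makeup"=6, "bacteria"=8, "skill"=5, "sheet"=5, "quarter"=7, "student"=7, "tenant"=6
Sum = 44, Count = 7
Average = 44/7 = 6.29
= avg=6.29, min=5, max=8


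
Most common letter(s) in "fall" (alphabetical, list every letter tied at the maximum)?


Word: "fall"
Letter counts:
  'a': 1
  'f': 1
  'l': 2
Maximum count = 2
Most frequent = 'l' (2 times each)


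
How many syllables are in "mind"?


Word: "mind"
Syllable breakdown: mind
Counting: 1 part
= 1 syllable


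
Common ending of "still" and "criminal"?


Word 1: "still"
Word 2: "criminal"
Comparing from end:
  Pos -1: 'l' == 'l'
  Pos -2: 'l' != 'a' (stop)
LCS = "l" (length 1)


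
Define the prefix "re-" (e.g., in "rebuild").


Prefix: re-
As in: rebuild -> re- + build
Meaning = again


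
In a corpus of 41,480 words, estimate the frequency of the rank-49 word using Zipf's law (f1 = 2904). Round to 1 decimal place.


Zipf's law: f(r) = f(1) / r
f(1) = 2904
f(49) = 2904 / 49
= 59.3 occurrences


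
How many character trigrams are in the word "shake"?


Word: "shake" (length 5)
Number of 3-grams = length - 3 + 1 = 5 - 3 + 1
= 3


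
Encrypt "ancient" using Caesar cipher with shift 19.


Word: "ancient"
Shift: 19
Each letter → (letter + shift) mod 26:
  'a' (0) + 19 = 19 → 't'
  'n' (13) + 19 = 6 → 'g'
  'c' (2) + 19 = 21 → 'v'
  'i' (8) + 19 = 1 → 'b'
  'e' (4) + 19 = 23 → 'x'
  'n' (13) + 19 = 6 → 'g'
  't' (19) + 19 = 12 → 'm'
Result = "tgvbxgm"


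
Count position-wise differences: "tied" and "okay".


Comparing character by character (same length = 4):
  Pos 0: 't' vs 'o' !=
  Pos 1: 'i' vs 'k' !=
  Pos 2: 'e' vs 'a' !=
  Pos 3: 'd' vs 'y' !=
Hamming distance = 4


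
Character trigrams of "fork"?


Word: "fork" (length 4)
Number of trigrams = 4 - 3 + 1 = 2
  Position 0: "for"
  Position 1: "ork"
Trigrams = "for", "ork"


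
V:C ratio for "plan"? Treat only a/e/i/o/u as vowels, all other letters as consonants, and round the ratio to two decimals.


Word: "plan"
Vowels (a,e,i,o,u): 1
Consonants: 3
Ratio = 1/3
= 0.33


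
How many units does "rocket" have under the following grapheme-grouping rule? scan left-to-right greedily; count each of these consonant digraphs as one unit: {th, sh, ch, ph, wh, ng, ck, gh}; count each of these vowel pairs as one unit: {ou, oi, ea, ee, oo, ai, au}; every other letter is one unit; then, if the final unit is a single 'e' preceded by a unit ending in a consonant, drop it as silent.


Word: "rocket" (6 letters)
Left-to-right scan:
  [1] 'r' (letter)
  [2] 'o' (letter)
  [3] 'ck' (digraph)
  [4] 'e' (letter)
  [5] 't' (letter)
Units from scan: 5
Sound units = 5 units


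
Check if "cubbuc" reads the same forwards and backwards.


Word: "cubbuc"
Reversed: "cubbuc"
Forward == Backward? cubbuc == cubbuc
Palindrome = Yes


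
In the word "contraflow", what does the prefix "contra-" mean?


Prefix: contra-
As in: contraflow -> contra- + flow
Meaning = against


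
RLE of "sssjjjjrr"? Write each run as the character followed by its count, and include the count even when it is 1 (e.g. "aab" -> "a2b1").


String: "sssjjjjrr"
Scanning for consecutive runs:
  's' x 3
  'j' x 4
  'r' x 2
RLE = "s3j4r2"


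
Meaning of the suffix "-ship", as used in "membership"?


Suffix: -ship
Example: membership (member + -ship)
Meaning = state / position


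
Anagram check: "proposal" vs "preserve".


Word 1: "proposal" → sorted: aloopprs
Word 2: "preserve" → sorted: eeeprrsv
Same letters? aloopprs != eeeprrsv
Anagram = No


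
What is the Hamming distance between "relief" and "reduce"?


Comparing character by character (same length = 6):
  Pos 0: 'r' vs 'r' =
  Pos 1: 'e' vs 'e' =
  Pos 2: 'l' vs 'd' !=
  Pos 3: 'i' vs 'u' !=
  Pos 4: 'e' vs 'c' !=
  Pos 5: 'f' vs 'e' !=
Hamming distance = 4


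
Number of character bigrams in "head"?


Word: "head" (length 4)
Number of 2-grams = length - 2 + 1 = 4 - 2 + 1
= 3


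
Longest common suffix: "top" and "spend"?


Word 1: "top"
Word 2: "spend"
Comparing from end:
  Pos -1: 'p' != 'd' (stop)
LCS = "" (length 0)


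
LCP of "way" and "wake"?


Word 1: "way"
Word 2: "wake"
Comparing from start:
  Pos 0: 'w' == 'w'
  Pos 1: 'a' == 'a'
  Pos 2: 'y' != 'k' (stop)
LCP = "wa" (length 2)


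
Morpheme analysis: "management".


Word: "management"
Morphemes: manage + -ment
Each morpheme carries meaning
= 2 morphemes


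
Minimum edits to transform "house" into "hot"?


Word 1: "house" (length 5)
Word 2: "hot" (length 3)
One optimal edit sequence (insert/delete/substitute each cost 1):
  1. keep 'h'
  2. keep 'o'
  3. delete 'u'  (+1)
  4. delete 's'  (+1)
  5. substitute 'e' -> 't'  (+1)
Total edit operations: 3
Edit distance = 3


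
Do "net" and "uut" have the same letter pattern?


Pattern of "net": [0, 1, 2]
Pattern of "uut": [0, 0, 1]
Patterns do not match
Same pattern = No


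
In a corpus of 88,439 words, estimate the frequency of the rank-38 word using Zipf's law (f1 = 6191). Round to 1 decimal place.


Zipf's law: f(r) = f(1) / r
f(1) = 6191
f(38) = 6191 / 38
= 162.9 occurrences


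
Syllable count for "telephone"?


Word: "telephone"
Syllable breakdown: tel · e · phone
Counting: 3 parts
= 3 syllables


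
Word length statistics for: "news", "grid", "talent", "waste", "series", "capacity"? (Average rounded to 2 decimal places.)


Lengths: "news"=4, "grid"=4, "talent"=6, "waste"=5, "series"=6, "capacity"=8
Sum = 33, Count = 6
Average = 33/6 = 5.50
= avg=5.50, min=4, max=8


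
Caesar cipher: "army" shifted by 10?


Word: "army"
Shift: 10
Each letter → (letter + shift) mod 26:
  'a' (0) + 10 = 10 → 'k'
  'r' (17) + 10 = 1 → 'b'
  'm' (12) + 10 = 22 → 'w'
  'y' (24) + 10 = 8 → 'i'
Result = "kbwi"


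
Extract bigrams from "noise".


Word: "noise" (length 5)
Number of bigrams = 5 - 2 + 1 = 4
  Position 0: "no"
  Position 1: "oi"
  Position 2: "is"
  Position 3: "se"
Bigrams = "no", "oi", "is", "se"


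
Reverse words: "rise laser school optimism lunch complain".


Original: "rise laser school optimism lunch complain"
Words (1..n): rise | laser | school | optimism | lunch | complain
Reversed (n..1): complain | lunch | optimism | school | laser | rise
Result = "complain lunch optimism school laser rise"


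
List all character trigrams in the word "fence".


Word: "fence" (length 5)
Number of trigrams = 5 - 3 + 1 = 3
  Position 0: "fen"
  Position 1: "enc"
  Position 2: "nce"
Trigrams = "fen", "enc", "nce"


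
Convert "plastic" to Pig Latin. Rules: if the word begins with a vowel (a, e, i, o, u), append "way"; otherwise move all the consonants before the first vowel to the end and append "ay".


Word: "plastic"
Starts with consonant(s) → move to end, add 'ay'
Consonant cluster: "pl"
Pig Latin = "asticplay"


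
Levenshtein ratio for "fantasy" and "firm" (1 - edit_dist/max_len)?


Word 1: "fantasy" (length 7)
Word 2: "firm" (length 4)
One optimal edit sequence:
  1. keep 'f'
  2. delete 'a'  (+1)
  3. delete 'n'  (+1)
  4. delete 't'  (+1)
  5. substitute 'a' -> 'i'  (+1)
  6. substitute 's' -> 'r'  (+1)
  7. substitute 'y' -> 'm'  (+1)
Edit distance = 6
Max length = max(7, 4) = 7
Similarity = 1 - 6/7
= 0.1429


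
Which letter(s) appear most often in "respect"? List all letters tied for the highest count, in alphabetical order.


Word: "respect"
Letter counts:
  'c': 1
  'e': 2
  'p': 1
  'r': 1
  's': 1
  't': 1
Maximum count = 2
Most frequent = 'e' (2 times each)


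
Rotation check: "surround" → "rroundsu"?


Word: "surround", Candidate: "rroundsu"
Method: check if candidate is substring of word+word
"surroundsurround" contains "rroundsu"? Yes
Is rotation = Yes


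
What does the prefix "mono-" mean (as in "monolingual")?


Prefix: mono-
As in: monolingual -> mono- + lingual
Meaning = one


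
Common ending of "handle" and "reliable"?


Word 1: "handle"
Word 2: "reliable"
Comparing from end:
  Pos -1: 'e' == 'e'
  Pos -2: 'l' == 'l'
  Pos -3: 'd' != 'b' (stop)
LCS = "le" (length 2)


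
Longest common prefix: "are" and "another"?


Word 1: "are"
Word 2: "another"
Comparing from start:
  Pos 0: 'a' == 'a'
  Pos 1: 'r' != 'n' (stop)
LCP = "a" (length 1)


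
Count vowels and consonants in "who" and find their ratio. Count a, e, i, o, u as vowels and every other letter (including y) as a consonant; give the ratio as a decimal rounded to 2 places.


Word: "who"
Vowels (a,e,i,o,u): 1
Consonants: 2
Ratio = 1/2
= 0.50


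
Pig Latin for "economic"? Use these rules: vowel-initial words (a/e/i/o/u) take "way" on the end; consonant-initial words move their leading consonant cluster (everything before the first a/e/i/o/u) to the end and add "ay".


Word: "economic"
Starts with vowel → add 'way'
Pig Latin = "economicway"


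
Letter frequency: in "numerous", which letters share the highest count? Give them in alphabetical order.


Word: "numerous"
Letter counts:
  'e': 1
  'm': 1
  'n': 1
  'o': 1
  'r': 1
  's': 1
  'u': 2
Maximum count = 2
Most frequent = 'u' (2 times each)


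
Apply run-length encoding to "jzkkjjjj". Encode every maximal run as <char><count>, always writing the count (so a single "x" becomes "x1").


String: "jzkkjjjj"
Scanning for consecutive runs:
  'j' x 1
  'z' x 1
  'k' x 2
  'j' x 4
RLE = "j1z1k2j4"


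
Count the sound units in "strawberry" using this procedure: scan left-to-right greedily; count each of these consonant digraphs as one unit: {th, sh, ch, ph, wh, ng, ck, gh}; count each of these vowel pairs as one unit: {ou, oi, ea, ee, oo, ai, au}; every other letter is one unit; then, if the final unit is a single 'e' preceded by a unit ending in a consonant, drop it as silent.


Word: "strawberry" (10 letters)
Left-to-right scan:
  [1] 's' (letter)
  [2] 't' (letter)
  [3] 'r' (letter)
  [4] 'a' (letter)
  [5] 'w' (letter)
  [6] 'b' (letter)
  [7] 'e' (letter)
  [8] 'r' (letter)
  [9] 'r' (letter)
  [10] 'y' (letter)
Units from scan: 10
Sound units = 10 units


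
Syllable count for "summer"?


Word: "summer"
Syllable breakdown: sum-mer
Counting: 2 parts
= 2 syllables


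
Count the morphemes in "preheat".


Word: "preheat"
Morphemes: pre- + heat
Each morpheme carries meaning
= 2 morphemes


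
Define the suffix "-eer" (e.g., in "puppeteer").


Suffix: -eer
Example: puppeteer (puppet + -eer)
Meaning = one who is concerned with


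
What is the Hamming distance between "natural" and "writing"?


Comparing character by character (same length = 7):
  Pos 0: 'n' vs 'w' !=
  Pos 1: 'a' vs 'r' !=
  Pos 2: 't' vs 'i' !=
  Pos 3: 'u' vs 't' !=
  Pos 4: 'r' vs 'i' !=
  Pos 5: 'a' vs 'n' !=
  Pos 6: 'l' vs 'g' !=
Hamming distance = 7


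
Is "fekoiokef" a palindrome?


Word: "fekoiokef"
Reversed: "fekoiokef"
Forward == Backward? fekoiokef == fekoiokef
Palindrome = Yes


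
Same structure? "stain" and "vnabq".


Pattern of "stain": [0, 1, 2, 3, 4]
Pattern of "vnabq": [0, 1, 2, 3, 4]
Patterns match
Same pattern = Yes


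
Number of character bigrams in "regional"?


Word: "regional" (length 8)
Number of 2-grams = length - 2 + 1 = 8 - 2 + 1
= 7


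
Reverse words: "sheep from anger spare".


Original: "sheep from anger spare"
Words (1..n): sheep | from | anger | spare
Reversed (n..1): spare | anger | from | sheep
Result = "spare anger from sheep"


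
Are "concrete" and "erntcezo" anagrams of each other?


Word 1: "concrete" → sorted: cceenort
Word 2: "erntcezo" → sorted: ceenortz
Same letters? cceenort != ceenortz
Anagram = No


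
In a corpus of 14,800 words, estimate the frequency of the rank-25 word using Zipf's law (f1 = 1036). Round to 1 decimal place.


Zipf's law: f(r) = f(1) / r
f(1) = 1036
f(25) = 1036 / 25
= 41.4 occurrences


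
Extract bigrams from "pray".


Word: "pray" (length 4)
Number of bigrams = 4 - 2 + 1 = 3
  Position 0: "pr"
  Position 1: "ra"
  Position 2: "ay"
Bigrams = "pr", "ra", "ay"


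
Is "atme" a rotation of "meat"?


Word: "meat", Candidate: "atme"
Method: check if candidate is substring of word+word
"meatmeat" contains "atme"? Yes
Is rotation = Yes


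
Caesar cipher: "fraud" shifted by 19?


Word: "fraud"
Shift: 19
Each letter → (letter + shift) mod 26:
  'f' (5) + 19 = 24 → 'y'
  'r' (17) + 19 = 10 → 'k'
  'a' (0) + 19 = 19 → 't'
  'u' (20) + 19 = 13 → 'n'
  'd' (3) + 19 = 22 → 'w'
Result = "yktnw"


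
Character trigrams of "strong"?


Word: "strong" (length 6)
Number of trigrams = 6 - 3 + 1 = 4
  Position 0: "str"
  Position 1: "tro"
  Position 2: "ron"
  Position 3: "ong"
Trigrams = "str", "tro", "ron", "ong"


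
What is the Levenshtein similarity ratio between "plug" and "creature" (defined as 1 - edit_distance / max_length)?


Word 1: "plug" (length 4)
Word 2: "creature" (length 8)
One optimal edit sequence:
  1. insert 'c'  (+1)
  2. insert 'r'  (+1)
  3. insert 'e'  (+1)
  4. substitute 'p' -> 'a'  (+1)
  5. substitute 'l' -> 't'  (+1)
  6. keep 'u'
  7. insert 'r'  (+1)
  8. substitute 'g' -> 'e'  (+1)
Edit distance = 7
Max length = max(4, 8) = 8
Similarity = 1 - 7/8
= 0.1250


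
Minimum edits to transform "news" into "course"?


Word 1: "news" (length 4)
Word 2: "course" (length 6)
One optimal edit sequence (insert/delete/substitute each cost 1):
  1. insert 'c'  (+1)
  2. substitute 'n' -> 'o'  (+1)
  3. substitute 'e' -> 'u'  (+1)
  4. substitute 'w' -> 'r'  (+1)
  5. keep 's'
  6. insert 'e'  (+1)
Total edit operations: 5
Edit distance = 5


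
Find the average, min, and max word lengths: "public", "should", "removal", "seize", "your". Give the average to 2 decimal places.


Lengths: "public"=6, "should"=6, "removal"=7, "seize"=5, "your"=4
Sum = 28, Count = 5
Average = 28/5 = 5.60
= avg=5.60, min=4, max=7


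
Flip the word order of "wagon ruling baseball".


Original: "wagon ruling baseball"
Words (1..n): wagon | ruling | baseball
Reversed (n..1): baseball | ruling | wagon
Result = "baseball ruling wagon"


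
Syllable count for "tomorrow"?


Word: "tomorrow"
Syllable breakdown: to-mor-row
Counting: 3 parts
= 3 syllables


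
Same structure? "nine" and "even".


Pattern of "nine": [0, 1, 0, 2]
Pattern of "even": [0, 1, 0, 2]
Patterns match
Same pattern = Yes


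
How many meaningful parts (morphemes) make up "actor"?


Word: "actor"
Morphemes: act / -or
Each morpheme carries meaning
= 2 morphemes


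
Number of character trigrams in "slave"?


Word: "slave" (length 5)
Number of 3-grams = length - 3 + 1 = 5 - 3 + 1
= 3


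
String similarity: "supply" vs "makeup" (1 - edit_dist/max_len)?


Word 1: "supply" (length 6)
Word 2: "makeup" (length 6)
One optimal edit sequence:
  1. substitute 's' -> 'm'  (+1)
  2. substitute 'u' -> 'a'  (+1)
  3. substitute 'p' -> 'k'  (+1)
  4. substitute 'p' -> 'e'  (+1)
  5. substitute 'l' -> 'u'  (+1)
  6. substitute 'y' -> 'p'  (+1)
Edit distance = 6
Max length = max(6, 6) = 6
Similarity = 1 - 6/6
= 0.0000


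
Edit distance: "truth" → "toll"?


Word 1: "truth" (length 5)
Word 2: "toll" (length 4)
One optimal edit sequence (insert/delete/substitute each cost 1):
  1. keep 't'
  2. delete 'r'  (+1)
  3. substitute 'u' -> 'o'  (+1)
  4. substitute 't' -> 'l'  (+1)
  5. substitute 'h' -> 'l'  (+1)
Total edit operations: 4
Edit distance = 4


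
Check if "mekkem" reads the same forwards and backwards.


Word: "mekkem"
Reversed: "mekkem"
Forward == Backward? mekkem == mekkem
Palindrome = Yes


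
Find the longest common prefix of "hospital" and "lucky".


Word 1: "hospital"
Word 2: "lucky"
Comparing from start:
  Pos 0: 'h' != 'l' (stop)
LCP = "" (length 0)


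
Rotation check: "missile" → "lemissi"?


Word: "missile", Candidate: "lemissi"
Method: check if candidate is substring of word+word
"missilemissile" contains "lemissi"? Yes
Is rotation = Yes


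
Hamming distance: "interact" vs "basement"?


Comparing character by character (same length = 8):
  Pos 0: 'i' vs 'b' !=
  Pos 1: 'n' vs 'a' !=
  Pos 2: 't' vs 's' !=
  Pos 3: 'e' vs 'e' =
  Pos 4: 'r' vs 'm' !=
  Pos 5: 'a' vs 'e' !=
  Pos 6: 'c' vs 'n' !=
  Pos 7: 't' vs 't' =
Hamming distance = 6


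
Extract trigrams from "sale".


Word: "sale" (length 4)
Number of trigrams = 4 - 3 + 1 = 2
  Position 0: "sal"
  Position 1: "ale"
Trigrams = "sal", "ale"


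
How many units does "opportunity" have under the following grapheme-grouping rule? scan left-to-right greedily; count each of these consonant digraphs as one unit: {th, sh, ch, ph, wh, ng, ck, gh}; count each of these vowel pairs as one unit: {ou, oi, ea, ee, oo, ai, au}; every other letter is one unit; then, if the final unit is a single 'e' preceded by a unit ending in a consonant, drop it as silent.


Word: "opportunity" (11 letters)
Left-to-right scan:
  [1] 'o' (letter)
  [2] 'p' (letter)
  [3] 'p' (letter)
  [4] 'o' (letter)
  [5] 'r' (letter)
  [6] 't' (letter)
  [7] 'u' (letter)
  [8] 'n' (letter)
  [9] 'i' (letter)
  [10] 't' (letter)
  [11] 'y' (letter)
Units from scan: 11
Sound units = 11 units


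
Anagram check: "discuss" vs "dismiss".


Word 1: "discuss" → sorted: cdisssu
Word 2: "dismiss" → sorted: diimsss
Same letters? cdisssu != diimsss
Anagram = No


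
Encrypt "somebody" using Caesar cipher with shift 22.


Word: "somebody"
Shift: 22
Each letter → (letter + shift) mod 26:
  's' (18) + 22 = 14 → 'o'
  'o' (14) + 22 = 10 → 'k'
  'm' (12) + 22 = 8 → 'i'
  'e' (4) + 22 = 0 → 'a'
  'b' (1) + 22 = 23 → 'x'
  'o' (14) + 22 = 10 → 'k'
  'd' (3) + 22 = 25 → 'z'
  'y' (24) + 22 = 20 → 'u'
Result = "okiaxkzu"


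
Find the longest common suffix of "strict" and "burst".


Word 1: "strict"
Word 2: "burst"
Comparing from end:
  Pos -1: 't' == 't'
  Pos -2: 'c' != 's' (stop)
LCS = "t" (length 1)


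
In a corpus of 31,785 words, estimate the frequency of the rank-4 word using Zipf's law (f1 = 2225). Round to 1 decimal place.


Zipf's law: f(r) = f(1) / r
f(1) = 2225
f(4) = 2225 / 4
= 556.3 occurrences


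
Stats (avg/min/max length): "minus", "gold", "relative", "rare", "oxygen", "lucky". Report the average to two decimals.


Lengths: "minus"=5, "gold"=4, "relative"=8, "rare"=4, "oxygen"=6, "lucky"=5
Sum = 32, Count = 6
Average = 32/6 = 5.33
= avg=5.33, min=4, max=8


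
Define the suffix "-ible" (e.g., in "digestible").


Suffix: -ible
As in: digestible -> digest + -ible
Meaning = capable of


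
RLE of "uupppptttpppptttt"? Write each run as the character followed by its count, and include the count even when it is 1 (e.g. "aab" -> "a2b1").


String: "uupppptttpppptttt"
Scanning for consecutive runs:
  'u' x 2
  'p' x 4
  't' x 3
  'p' x 4
  't' x 4
RLE = "u2p4t3p4t4"


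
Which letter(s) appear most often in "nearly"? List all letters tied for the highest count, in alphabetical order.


Word: "nearly"
Letter counts:
  'a': 1
  'e': 1
  'l': 1
  'n': 1
  'r': 1
  'y': 1
Maximum count = 1
Most frequent = 'a', 'e', 'l', 'n', 'r', 'y' (1 time each)
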